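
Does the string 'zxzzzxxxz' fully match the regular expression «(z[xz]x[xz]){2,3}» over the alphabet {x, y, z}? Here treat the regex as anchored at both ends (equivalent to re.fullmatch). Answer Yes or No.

No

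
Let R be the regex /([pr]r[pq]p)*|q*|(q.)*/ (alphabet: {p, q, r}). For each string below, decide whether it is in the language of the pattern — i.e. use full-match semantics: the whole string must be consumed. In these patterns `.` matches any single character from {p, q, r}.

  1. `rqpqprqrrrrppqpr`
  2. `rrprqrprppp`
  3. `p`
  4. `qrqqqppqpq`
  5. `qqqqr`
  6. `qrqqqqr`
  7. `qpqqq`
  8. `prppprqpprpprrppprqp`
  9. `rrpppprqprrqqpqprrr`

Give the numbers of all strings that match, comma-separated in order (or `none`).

1 → no match
2 → no match
3 → no match
4 → no match
5 → no match
6 → no match
7 → no match
8 → match
9 → no match

8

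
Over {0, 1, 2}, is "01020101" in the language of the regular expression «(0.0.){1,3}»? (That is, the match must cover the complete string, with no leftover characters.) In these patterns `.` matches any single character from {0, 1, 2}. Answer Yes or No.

Yes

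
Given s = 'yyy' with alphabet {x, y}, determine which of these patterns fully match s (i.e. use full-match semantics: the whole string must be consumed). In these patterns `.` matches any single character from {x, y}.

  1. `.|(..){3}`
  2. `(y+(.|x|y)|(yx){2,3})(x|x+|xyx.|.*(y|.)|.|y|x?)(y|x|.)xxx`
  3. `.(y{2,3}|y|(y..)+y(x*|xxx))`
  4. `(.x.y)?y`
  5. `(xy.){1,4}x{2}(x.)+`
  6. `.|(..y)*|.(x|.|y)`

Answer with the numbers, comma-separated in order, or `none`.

3, 6

1 → no match
2 → no match — must end with 'xxx'
3 → match
4 → no match
5 → no match — must start with 'xy'
6 → match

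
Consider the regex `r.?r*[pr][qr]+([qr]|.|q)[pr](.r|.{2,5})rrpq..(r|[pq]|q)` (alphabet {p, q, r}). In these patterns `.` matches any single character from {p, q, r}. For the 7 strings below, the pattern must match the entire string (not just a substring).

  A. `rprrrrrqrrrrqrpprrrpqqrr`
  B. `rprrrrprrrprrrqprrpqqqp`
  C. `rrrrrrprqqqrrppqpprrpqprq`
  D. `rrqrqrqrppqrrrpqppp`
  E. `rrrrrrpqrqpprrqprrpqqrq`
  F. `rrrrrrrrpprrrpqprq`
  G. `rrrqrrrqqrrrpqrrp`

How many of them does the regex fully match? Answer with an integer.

7

A → match
B → match
C → match
D → match
E → match
F → match
G → match
Total matched: 7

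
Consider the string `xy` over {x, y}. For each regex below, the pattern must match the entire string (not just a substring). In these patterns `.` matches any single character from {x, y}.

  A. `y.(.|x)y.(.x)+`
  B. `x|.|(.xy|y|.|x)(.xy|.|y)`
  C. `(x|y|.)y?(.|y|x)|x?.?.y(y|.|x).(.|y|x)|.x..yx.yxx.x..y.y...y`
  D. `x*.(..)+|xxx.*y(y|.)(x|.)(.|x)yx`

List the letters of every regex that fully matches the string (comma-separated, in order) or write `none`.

A → no match — must start with `y`
B → match
C → match
D → no match

B, C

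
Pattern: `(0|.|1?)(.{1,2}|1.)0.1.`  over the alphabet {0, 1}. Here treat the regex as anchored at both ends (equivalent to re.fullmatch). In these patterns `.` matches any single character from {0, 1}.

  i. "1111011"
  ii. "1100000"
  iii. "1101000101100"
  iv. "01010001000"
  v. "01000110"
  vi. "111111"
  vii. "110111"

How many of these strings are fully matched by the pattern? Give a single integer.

1

i → no match
ii → no match
iii → no match
iv → no match
v → no match
vi → no match
vii → match
Total matched: 1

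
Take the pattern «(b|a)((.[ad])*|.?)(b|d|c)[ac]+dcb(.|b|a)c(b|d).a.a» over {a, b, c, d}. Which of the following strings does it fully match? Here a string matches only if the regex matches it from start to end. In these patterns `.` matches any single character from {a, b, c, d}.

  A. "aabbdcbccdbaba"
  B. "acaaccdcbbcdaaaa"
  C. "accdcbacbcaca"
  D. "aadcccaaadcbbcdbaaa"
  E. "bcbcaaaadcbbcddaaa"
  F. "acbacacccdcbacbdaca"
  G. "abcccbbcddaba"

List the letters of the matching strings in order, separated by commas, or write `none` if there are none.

A → no match
B → match
C → match
D → match
E → match
F → match
G → no match

B, C, D, E, F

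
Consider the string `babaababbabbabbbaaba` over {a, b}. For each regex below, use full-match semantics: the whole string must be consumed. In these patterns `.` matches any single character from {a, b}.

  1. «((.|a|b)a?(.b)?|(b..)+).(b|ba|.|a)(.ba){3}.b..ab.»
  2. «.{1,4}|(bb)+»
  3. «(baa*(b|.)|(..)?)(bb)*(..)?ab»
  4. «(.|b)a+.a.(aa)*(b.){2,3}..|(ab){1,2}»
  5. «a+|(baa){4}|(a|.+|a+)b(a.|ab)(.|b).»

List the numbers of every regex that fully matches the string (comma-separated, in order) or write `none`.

1, 5

1 → match
2 → no match
3 → no match — must end with `ab`
4 → no match
5 → match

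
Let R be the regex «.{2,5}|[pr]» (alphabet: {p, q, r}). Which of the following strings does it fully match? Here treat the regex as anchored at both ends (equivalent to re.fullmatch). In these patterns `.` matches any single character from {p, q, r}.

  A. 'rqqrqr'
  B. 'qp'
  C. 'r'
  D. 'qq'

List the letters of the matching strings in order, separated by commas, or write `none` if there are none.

A → no match
B → match
C → match
D → match

B, C, D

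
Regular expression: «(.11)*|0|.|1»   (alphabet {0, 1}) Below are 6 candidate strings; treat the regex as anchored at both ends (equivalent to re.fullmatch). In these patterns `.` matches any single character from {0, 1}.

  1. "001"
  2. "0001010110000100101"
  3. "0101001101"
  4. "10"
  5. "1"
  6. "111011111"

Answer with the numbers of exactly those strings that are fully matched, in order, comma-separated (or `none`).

1 → no match
2 → no match
3 → no match
4 → no match
5 → match
6 → match

5, 6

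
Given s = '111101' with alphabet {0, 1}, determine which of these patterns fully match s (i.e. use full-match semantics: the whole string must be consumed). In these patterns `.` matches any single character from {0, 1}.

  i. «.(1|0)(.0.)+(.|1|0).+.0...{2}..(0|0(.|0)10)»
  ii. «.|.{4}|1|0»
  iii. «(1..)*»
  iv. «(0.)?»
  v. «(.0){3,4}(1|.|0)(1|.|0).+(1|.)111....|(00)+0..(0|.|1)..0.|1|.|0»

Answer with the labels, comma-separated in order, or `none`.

iii

i → no match
ii → no match
iii → match
iv → no match
v → no match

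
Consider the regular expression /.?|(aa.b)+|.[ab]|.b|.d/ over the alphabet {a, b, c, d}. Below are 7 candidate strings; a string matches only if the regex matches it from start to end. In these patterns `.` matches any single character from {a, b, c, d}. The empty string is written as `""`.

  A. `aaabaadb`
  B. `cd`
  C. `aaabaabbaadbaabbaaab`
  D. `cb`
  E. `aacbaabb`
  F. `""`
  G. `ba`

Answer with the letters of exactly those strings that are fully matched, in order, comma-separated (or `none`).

A → match
B → match
C → match
D → match
E → match
F → match
G → match

A, B, C, D, E, F, G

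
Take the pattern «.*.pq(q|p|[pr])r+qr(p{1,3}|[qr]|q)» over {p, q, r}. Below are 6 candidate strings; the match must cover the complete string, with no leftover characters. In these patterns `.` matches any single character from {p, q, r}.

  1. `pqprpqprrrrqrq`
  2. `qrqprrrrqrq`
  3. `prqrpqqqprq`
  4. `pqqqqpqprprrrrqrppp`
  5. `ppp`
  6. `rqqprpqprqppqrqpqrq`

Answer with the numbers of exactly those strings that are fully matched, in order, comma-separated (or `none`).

1

1 → match
2 → no match
3 → no match
4 → no match
5 → no match
6 → no match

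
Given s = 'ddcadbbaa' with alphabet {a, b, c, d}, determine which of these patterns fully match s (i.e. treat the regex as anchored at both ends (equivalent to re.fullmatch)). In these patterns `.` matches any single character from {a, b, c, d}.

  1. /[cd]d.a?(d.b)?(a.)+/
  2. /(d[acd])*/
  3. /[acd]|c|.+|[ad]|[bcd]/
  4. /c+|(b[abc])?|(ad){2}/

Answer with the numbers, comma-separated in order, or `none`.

1, 3

1 → match
2 → no match
3 → match
4 → no match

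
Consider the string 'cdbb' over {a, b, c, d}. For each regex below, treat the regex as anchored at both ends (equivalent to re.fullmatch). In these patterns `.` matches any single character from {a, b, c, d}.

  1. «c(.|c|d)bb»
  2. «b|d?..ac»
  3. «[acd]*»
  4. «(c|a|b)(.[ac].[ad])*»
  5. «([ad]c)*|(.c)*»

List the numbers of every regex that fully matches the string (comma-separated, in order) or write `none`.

1

1 → match
2 → no match
3 → no match
4 → no match
5 → no match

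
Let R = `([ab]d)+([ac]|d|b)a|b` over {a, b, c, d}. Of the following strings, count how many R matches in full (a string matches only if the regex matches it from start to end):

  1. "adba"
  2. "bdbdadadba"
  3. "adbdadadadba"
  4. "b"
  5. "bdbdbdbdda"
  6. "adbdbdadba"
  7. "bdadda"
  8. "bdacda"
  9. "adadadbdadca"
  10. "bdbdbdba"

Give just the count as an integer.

9

1 → match
2 → match
3 → match
4 → match
5 → match
6 → match
7 → match
8 → no match
9 → match
10 → match
Total matched: 9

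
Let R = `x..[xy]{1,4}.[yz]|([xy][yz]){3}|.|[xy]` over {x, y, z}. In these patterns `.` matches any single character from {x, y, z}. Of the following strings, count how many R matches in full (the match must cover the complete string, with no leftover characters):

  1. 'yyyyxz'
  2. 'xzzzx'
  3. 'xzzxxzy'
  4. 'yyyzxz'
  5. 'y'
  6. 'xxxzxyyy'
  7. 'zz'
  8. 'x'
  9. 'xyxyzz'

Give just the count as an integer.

1 → match
2 → no match
3 → match
4 → match
5 → match
6 → no match
7 → no match
8 → match
9 → match
Total matched: 6

6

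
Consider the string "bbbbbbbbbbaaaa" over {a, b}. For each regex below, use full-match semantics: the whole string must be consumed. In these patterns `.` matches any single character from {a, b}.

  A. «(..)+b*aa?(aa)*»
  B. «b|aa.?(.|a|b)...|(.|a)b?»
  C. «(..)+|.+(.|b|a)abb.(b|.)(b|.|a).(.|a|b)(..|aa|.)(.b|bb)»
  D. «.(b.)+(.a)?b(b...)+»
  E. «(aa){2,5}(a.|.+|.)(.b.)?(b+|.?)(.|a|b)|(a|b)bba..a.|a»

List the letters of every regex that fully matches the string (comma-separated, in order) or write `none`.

A → match
B → no match
C → match
D → no match
E → no match

A, C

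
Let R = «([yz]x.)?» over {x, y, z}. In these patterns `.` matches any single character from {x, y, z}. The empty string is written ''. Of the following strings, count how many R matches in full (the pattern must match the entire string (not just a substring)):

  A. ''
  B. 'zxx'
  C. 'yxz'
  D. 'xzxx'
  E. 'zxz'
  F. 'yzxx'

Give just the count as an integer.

4

A → match
B → match
C → match
D → no match
E → match
F → no match
Total matched: 4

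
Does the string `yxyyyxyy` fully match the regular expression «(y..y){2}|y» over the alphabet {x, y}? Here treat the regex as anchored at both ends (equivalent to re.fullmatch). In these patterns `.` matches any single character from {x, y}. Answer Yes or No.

Yes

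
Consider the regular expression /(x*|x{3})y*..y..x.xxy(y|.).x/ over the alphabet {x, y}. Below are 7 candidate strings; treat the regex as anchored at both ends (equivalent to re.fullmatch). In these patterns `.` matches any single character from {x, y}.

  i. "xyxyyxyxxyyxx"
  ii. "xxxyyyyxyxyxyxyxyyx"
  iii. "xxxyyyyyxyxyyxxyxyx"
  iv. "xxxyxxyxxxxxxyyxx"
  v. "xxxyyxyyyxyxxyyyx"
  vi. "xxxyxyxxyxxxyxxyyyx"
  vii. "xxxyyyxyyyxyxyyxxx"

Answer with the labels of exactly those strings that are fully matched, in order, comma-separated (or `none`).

i → no match
ii → no match
iii → no match
iv → match
v → match
vi → no match
vii → no match

iv, v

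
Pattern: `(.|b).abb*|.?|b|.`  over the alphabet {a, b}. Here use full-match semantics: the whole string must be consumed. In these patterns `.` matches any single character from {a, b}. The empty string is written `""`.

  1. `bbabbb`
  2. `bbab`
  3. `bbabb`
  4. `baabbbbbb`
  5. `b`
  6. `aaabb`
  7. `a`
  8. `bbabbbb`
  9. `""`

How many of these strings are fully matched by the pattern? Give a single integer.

9

1. `bbabbb` → match
2. `bbab` → match
3. `bbabb` → match
4. `baabbbbbb` → match
5. `b` → match
6. `aaabb` → match
7. `a` → match
8. `bbabbbb` → match
9. `""` → match
Total matched: 9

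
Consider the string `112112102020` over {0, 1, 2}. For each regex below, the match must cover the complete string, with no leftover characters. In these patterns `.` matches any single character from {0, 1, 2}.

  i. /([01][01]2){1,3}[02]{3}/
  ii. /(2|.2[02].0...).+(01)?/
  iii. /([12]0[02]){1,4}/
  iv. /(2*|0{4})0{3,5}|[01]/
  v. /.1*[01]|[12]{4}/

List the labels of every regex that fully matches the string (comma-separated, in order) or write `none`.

i

i → match
ii → no match
iii → no match
iv → no match
v → no match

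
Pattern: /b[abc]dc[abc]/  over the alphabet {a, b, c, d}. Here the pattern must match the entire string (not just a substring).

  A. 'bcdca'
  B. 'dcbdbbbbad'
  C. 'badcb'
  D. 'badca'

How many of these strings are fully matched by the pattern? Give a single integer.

3

A → match
B → no match — must start with 'b'
C → match
D → match
Total matched: 3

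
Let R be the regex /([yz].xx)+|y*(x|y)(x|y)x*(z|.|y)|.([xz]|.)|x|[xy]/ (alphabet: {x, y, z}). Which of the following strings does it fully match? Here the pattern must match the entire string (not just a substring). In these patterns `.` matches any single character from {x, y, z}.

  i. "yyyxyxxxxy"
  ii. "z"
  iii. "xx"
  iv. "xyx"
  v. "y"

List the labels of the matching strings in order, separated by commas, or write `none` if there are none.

i → match
ii → no match
iii → match
iv → match
v → match

i, iii, iv, v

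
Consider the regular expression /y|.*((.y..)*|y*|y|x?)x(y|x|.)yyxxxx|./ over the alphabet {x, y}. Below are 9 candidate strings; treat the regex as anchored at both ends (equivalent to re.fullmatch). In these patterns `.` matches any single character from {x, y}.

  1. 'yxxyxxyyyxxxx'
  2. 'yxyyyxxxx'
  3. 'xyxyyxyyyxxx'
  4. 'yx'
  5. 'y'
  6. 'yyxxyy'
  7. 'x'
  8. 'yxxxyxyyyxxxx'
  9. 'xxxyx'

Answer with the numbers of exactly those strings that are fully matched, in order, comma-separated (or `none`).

1, 2, 5, 7, 8

1 → match
2 → match
3 → no match
4 → no match
5 → match
6 → no match
7 → match
8 → match
9 → no match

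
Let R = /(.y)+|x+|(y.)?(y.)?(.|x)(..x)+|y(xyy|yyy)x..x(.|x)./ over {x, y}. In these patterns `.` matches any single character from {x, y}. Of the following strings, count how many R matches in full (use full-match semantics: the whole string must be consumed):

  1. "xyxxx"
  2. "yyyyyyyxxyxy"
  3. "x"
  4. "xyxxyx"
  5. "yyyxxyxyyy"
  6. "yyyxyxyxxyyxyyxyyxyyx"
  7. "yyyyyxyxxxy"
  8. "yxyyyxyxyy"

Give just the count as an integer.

2

1. "xyxxx" → no match
2. "yyyyyyyxxyxy" → no match
3. "x" → match
4. "xyxxyx" → no match
5. "yyyxxyxyyy" → no match
6 → match
7. "yyyyyxyxxxy" → no match
8. "yxyyyxyxyy" → no match
Total matched: 2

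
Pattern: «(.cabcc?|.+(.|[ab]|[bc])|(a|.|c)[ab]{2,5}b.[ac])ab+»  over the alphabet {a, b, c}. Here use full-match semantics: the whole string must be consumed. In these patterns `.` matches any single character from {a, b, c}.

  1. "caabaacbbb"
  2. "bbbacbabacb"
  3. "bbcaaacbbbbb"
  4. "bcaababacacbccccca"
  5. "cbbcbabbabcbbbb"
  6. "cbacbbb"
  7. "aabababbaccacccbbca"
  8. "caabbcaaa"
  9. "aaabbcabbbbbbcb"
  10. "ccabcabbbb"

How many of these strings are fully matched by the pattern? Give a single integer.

1

1 → no match
2 → no match
3 → no match
4 → no match — must end with "b"
5 → no match
6 → no match
7 → no match — must end with "b"
8 → no match — must end with "b"
9 → no match
10 → match
Total matched: 1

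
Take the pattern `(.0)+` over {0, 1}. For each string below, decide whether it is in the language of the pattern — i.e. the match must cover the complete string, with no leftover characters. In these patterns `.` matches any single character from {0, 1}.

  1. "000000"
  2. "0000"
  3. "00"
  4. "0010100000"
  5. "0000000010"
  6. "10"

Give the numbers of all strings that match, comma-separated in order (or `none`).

1. "000000" → match
2. "0000" → match
3. "00" → match
4. "0010100000" → match
5. "0000000010" → match
6. "10" → match

1, 2, 3, 4, 5, 6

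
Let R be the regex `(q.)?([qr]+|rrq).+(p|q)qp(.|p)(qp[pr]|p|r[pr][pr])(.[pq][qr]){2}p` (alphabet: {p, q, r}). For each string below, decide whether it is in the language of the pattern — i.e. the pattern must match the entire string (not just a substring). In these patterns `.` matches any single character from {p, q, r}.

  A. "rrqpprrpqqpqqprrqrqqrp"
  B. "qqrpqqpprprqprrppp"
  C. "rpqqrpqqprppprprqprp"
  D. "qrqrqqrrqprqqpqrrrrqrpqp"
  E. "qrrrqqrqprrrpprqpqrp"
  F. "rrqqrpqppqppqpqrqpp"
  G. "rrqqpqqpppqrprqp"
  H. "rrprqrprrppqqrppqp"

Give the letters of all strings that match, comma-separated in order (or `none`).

A

A → match
B → no match
C → no match
D → no match
E → no match
F → no match
G → no match
H → no match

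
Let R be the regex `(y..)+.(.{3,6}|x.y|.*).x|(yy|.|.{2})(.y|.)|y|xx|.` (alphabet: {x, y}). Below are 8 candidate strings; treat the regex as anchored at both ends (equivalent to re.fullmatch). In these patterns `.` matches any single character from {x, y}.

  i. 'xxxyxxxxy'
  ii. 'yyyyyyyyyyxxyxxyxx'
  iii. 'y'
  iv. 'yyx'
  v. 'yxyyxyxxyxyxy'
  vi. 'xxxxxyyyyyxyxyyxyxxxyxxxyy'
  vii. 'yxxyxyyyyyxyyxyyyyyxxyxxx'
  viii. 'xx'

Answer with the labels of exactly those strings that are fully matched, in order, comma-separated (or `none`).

ii, iii, iv, vii, viii

i → no match
ii → match
iii → match
iv → match
v → no match
vi → no match
vii → match
viii → match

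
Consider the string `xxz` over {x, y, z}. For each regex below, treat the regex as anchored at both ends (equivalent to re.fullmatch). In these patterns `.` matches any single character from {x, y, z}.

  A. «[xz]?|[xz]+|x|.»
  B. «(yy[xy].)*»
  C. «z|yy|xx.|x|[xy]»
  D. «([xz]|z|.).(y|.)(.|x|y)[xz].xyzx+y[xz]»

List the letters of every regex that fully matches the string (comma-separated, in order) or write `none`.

A, C

A → match
B → no match
C → match
D → no match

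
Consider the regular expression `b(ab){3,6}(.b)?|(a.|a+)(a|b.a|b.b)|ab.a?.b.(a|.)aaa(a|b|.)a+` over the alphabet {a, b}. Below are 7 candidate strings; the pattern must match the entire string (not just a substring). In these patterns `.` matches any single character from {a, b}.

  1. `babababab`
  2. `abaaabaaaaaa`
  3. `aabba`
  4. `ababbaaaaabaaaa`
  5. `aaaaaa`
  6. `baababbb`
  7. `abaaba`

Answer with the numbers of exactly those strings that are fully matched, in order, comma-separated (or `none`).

1 → match
2 → no match
3 → match
4 → match
5 → match
6 → no match
7 → no match

1, 3, 4, 5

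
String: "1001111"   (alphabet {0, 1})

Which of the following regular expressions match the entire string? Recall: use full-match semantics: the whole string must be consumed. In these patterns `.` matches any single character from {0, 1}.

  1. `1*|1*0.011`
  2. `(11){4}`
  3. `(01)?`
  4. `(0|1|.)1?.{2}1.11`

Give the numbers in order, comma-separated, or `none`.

1 → no match
2 → no match — must start with "11"
3 → no match
4 → match

4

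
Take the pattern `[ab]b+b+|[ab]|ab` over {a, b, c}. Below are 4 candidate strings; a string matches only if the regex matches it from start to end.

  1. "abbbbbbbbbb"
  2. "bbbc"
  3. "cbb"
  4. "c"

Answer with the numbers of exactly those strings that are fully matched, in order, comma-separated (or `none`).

1 → match
2 → no match
3 → no match
4 → no match

1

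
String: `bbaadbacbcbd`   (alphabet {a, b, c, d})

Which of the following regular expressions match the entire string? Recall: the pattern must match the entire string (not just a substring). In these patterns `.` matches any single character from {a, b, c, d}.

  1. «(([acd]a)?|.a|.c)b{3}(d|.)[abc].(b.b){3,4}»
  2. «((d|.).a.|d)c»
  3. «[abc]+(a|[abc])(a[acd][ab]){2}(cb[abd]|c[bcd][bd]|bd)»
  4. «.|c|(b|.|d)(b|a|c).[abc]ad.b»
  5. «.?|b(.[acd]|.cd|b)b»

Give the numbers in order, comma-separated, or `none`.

1 → no match — must end with `b`
2 → no match — must end with `c`
3 → match
4 → no match
5 → no match

3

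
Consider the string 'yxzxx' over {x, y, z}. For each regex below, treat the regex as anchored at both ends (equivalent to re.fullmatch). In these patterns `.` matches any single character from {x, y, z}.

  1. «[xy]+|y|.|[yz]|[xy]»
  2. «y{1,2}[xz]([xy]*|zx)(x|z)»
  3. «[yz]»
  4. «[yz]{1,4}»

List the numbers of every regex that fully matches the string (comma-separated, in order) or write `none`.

2

1 → no match
2 → match
3 → no match
4 → no match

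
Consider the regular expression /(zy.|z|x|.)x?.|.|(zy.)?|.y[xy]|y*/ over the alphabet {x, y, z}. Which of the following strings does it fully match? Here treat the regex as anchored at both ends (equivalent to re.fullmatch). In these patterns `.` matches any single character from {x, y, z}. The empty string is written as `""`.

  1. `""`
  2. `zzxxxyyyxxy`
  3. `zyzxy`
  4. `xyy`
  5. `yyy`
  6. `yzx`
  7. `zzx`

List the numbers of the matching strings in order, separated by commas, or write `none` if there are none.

1, 3, 4, 5

1 → match
2 → no match
3 → match
4 → match
5 → match
6 → no match
7 → no match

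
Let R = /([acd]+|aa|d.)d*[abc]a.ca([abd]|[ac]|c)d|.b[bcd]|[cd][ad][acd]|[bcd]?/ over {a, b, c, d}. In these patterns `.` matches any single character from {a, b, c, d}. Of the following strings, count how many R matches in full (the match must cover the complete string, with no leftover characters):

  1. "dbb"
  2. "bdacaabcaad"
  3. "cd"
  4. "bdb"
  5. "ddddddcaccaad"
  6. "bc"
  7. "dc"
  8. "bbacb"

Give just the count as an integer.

2

1. "dbb" → match
2. "bdacaabcaad" → no match
3. "cd" → no match
4. "bdb" → no match
5 → match
6. "bc" → no match
7. "dc" → no match
8. "bbacb" → no match
Total matched: 2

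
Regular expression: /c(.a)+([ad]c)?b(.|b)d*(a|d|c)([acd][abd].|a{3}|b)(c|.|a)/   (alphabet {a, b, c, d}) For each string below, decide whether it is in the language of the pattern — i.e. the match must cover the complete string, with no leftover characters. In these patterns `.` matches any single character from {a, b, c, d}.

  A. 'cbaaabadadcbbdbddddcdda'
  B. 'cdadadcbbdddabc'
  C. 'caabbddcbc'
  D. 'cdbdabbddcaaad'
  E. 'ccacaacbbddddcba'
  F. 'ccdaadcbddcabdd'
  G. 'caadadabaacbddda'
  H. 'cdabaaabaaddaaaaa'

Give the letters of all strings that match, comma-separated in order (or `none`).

B, C, E

A → no match
B → match
C → match
D → no match
E → match
F → no match
G → no match
H → no match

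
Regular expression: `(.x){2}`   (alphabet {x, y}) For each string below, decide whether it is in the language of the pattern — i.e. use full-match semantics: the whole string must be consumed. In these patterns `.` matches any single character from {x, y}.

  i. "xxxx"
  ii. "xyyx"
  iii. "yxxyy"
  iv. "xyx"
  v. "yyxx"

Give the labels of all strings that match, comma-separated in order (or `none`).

i

i → match
ii → no match
iii → no match — must end with "x"
iv → no match
v → no match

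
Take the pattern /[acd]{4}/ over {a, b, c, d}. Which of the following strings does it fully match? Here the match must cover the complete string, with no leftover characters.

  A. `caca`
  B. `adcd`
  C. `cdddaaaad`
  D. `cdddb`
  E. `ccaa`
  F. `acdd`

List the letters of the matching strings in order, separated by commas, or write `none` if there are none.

A, B, E, F

A → match
B → match
C → no match
D → no match
E → match
F → match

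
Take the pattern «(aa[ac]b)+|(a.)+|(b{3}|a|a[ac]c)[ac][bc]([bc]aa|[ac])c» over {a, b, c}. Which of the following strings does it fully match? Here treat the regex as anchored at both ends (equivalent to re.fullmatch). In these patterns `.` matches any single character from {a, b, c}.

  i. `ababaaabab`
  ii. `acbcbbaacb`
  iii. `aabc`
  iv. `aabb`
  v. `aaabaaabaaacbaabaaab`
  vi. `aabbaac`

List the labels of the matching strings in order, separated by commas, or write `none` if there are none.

i, vi

i → match
ii → no match
iii → no match
iv → no match
v → no match
vi → match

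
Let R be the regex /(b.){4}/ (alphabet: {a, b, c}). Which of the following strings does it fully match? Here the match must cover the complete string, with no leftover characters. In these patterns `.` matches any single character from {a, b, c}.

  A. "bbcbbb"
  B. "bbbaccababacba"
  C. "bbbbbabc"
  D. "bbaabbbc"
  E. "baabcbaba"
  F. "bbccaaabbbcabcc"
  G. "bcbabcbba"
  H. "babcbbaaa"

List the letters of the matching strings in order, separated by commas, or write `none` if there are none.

A → no match
B → no match
C → match
D → no match
E → no match
F → no match
G → no match
H → no match

C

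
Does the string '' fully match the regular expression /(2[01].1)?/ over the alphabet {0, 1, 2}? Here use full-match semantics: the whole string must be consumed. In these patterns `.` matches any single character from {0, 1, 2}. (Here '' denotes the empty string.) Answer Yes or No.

Yes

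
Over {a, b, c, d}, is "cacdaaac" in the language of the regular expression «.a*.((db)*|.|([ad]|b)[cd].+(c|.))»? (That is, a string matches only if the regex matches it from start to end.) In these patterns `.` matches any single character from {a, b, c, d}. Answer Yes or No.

No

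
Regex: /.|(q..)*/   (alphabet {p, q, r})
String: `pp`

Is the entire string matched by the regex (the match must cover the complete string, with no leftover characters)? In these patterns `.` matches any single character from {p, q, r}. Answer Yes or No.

No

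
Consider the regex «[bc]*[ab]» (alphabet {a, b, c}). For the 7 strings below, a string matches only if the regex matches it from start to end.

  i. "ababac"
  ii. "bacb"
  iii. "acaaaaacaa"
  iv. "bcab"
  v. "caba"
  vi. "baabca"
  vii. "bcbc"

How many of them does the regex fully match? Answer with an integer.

i → no match
ii → no match
iii → no match
iv → no match
v → no match
vi → no match
vii → no match
Total matched: 0

0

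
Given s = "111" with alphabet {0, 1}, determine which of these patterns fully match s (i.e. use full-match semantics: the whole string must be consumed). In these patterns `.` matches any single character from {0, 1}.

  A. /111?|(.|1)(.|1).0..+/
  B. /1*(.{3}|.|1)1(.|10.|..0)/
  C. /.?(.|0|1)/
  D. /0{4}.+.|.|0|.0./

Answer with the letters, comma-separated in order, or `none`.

A, B

A → match
B → match
C → no match
D → no match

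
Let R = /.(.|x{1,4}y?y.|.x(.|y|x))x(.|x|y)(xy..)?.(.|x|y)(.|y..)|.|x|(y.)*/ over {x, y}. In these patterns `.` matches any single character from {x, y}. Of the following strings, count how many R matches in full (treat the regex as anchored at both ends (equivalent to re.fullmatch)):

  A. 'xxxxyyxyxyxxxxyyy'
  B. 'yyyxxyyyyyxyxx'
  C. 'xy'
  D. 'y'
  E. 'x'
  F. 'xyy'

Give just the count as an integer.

3

A → match
B → no match
C → no match
D → match
E → match
F → no match
Total matched: 3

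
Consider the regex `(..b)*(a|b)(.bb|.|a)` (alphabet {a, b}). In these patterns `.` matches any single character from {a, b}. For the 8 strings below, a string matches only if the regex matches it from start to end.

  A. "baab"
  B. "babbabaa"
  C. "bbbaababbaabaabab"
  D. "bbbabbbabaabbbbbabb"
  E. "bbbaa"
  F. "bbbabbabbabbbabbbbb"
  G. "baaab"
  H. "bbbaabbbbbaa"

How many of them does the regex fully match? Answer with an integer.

5

A → no match
B → match
C → match
D → match
E → match
F → match
G → no match
H → no match
Total matched: 5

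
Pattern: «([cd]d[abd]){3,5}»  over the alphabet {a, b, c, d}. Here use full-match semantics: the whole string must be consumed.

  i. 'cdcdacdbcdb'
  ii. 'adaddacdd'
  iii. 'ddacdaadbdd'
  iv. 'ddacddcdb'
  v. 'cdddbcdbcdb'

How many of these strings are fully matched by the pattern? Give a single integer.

i → no match
ii → no match
iii → no match
iv → match
v → no match
Total matched: 1

1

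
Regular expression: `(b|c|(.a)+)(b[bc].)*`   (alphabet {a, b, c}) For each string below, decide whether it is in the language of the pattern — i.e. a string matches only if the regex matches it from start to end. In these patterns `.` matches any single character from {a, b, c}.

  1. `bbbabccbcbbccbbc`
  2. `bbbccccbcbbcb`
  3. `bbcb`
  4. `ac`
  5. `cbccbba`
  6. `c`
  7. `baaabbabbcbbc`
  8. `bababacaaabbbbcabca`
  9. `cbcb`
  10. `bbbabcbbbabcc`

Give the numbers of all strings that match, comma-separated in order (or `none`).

1 → match
2 → no match
3 → match
4 → no match
5 → match
6 → match
7 → match
8 → match
9 → match
10 → match

1, 3, 5, 6, 7, 8, 9, 10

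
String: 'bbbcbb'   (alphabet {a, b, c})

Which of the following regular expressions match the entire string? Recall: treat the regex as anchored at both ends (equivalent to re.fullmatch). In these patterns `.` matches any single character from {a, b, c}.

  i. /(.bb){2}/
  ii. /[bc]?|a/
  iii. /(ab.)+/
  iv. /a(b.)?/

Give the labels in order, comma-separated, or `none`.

i → match
ii → no match
iii → no match — must start with 'ab'
iv → no match — must start with 'a'

i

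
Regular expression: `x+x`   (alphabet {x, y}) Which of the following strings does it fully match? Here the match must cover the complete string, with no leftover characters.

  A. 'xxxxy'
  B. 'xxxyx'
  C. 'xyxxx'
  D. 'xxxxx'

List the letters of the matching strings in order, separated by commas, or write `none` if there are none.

D

A. 'xxxxy' → no match — must end with 'xx'
B. 'xxxyx' → no match — must end with 'xx'
C. 'xyxxx' → no match
D. 'xxxxx' → match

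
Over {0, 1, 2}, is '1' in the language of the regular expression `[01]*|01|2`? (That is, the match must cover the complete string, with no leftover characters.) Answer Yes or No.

Yes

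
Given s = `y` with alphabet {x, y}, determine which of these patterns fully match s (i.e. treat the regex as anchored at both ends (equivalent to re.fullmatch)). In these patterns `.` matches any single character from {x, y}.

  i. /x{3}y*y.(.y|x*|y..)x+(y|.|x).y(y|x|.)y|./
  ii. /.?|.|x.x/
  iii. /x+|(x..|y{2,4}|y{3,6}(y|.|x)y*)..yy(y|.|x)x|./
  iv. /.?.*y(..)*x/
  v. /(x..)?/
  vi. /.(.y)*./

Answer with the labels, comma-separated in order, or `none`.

i, ii, iii

i → match
ii → match
iii → match
iv → no match — must end with `x`
v → no match
vi → no match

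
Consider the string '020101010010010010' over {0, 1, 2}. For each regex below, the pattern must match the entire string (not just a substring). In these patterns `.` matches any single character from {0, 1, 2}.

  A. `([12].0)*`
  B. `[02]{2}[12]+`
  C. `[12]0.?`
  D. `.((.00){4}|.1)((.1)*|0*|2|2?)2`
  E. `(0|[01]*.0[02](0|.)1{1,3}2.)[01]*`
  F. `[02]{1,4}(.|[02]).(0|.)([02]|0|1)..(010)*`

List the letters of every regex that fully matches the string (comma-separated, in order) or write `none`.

A → no match
B → no match
C → no match
D → no match — must end with '2'
E → no match
F → match

F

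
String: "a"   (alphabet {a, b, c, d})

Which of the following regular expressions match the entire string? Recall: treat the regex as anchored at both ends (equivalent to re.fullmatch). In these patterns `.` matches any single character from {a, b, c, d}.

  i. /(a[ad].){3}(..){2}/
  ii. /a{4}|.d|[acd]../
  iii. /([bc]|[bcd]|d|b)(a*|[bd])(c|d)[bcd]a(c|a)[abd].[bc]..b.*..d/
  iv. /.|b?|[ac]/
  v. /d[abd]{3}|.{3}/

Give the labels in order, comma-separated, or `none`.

iv

i → no match
ii → no match
iii → no match — must end with "d"
iv → match
v → no match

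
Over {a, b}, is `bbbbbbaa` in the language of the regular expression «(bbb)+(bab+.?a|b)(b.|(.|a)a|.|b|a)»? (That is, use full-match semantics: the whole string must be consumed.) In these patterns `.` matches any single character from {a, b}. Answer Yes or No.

No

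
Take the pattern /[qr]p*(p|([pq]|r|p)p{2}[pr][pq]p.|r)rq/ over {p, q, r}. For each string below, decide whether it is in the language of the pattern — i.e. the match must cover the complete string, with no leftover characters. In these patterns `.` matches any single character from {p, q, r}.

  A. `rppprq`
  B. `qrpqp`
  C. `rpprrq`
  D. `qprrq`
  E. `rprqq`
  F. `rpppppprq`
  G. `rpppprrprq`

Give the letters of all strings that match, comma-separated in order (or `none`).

A → match
B → no match — must end with `rq`
C → match
D → match
E → no match — must end with `rq`
F → match
G → no match

A, C, D, F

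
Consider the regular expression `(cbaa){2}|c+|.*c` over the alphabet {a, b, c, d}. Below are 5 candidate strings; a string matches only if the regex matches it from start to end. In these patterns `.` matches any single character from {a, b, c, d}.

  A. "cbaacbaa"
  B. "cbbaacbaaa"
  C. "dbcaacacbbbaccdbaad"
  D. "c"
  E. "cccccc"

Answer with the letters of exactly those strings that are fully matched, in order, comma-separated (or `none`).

A. "cbaacbaa" → match
B. "cbbaacbaaa" → no match
C → no match
D. "c" → match
E. "cccccc" → match

A, D, E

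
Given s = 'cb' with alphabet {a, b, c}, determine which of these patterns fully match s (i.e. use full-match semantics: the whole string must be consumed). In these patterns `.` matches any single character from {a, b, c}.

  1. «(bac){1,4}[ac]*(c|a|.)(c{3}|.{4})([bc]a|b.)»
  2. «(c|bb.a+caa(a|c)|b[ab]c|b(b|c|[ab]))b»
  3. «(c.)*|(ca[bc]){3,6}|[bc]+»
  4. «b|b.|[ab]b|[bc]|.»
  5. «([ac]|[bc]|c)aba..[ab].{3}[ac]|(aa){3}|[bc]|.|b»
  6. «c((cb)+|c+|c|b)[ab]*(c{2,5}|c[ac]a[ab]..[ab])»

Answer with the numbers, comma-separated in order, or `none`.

1 → no match — must start with 'bac'
2 → match
3 → match
4 → no match
5 → no match
6 → no match

2, 3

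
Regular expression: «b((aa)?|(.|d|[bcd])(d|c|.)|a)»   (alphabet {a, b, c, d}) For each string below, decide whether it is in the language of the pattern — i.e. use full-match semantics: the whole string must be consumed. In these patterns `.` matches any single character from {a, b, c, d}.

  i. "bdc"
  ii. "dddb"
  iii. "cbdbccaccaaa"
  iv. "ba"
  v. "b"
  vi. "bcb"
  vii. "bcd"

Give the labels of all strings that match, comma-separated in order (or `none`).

i, iv, v, vi, vii

i → match
ii → no match — must start with "b"
iii → no match — must start with "b"
iv → match
v → match
vi → match
vii → match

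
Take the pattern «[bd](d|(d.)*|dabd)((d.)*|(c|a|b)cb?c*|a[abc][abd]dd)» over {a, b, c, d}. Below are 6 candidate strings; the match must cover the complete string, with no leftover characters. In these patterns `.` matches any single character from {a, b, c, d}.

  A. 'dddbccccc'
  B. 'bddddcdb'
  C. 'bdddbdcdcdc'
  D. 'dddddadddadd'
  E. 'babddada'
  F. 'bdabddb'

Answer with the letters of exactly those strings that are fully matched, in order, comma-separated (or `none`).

A → match
B → match
C → match
D → match
E → no match
F → match

A, B, C, D, F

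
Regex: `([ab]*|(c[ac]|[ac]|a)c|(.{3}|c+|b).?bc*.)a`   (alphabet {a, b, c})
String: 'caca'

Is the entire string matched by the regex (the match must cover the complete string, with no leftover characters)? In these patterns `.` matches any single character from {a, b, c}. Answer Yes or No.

Yes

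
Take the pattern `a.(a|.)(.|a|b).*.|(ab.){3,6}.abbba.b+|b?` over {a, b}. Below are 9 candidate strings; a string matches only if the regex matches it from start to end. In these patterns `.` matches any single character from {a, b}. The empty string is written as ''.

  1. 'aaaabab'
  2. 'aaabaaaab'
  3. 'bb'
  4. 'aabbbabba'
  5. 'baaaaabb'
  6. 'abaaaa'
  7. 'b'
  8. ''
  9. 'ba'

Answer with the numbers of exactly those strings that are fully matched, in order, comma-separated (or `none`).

1, 2, 4, 6, 7, 8

1. 'aaaabab' → match
2. 'aaabaaaab' → match
3. 'bb' → no match
4. 'aabbbabba' → match
5. 'baaaaabb' → no match
6. 'abaaaa' → match
7. 'b' → match
8. '' → match
9. 'ba' → no match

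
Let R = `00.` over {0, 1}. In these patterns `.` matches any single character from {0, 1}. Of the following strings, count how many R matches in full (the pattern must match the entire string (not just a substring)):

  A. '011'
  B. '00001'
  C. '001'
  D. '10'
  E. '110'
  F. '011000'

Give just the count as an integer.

A → no match — must start with '00'
B → no match
C → match
D → no match — must start with '00'
E → no match — must start with '00'
F → no match — must start with '00'
Total matched: 1

1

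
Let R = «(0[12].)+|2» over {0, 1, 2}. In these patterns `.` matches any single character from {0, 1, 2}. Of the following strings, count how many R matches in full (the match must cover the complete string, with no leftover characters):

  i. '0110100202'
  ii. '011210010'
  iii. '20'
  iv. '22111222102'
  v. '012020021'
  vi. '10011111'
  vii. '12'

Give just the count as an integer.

i → no match
ii → no match
iii → no match
iv → no match
v → match
vi → no match
vii → no match
Total matched: 1

1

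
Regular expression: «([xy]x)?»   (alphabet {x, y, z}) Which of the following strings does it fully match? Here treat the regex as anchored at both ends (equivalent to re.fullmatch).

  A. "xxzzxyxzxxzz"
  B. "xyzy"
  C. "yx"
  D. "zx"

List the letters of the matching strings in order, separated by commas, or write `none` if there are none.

C

A → no match
B → no match
C → match
D → no match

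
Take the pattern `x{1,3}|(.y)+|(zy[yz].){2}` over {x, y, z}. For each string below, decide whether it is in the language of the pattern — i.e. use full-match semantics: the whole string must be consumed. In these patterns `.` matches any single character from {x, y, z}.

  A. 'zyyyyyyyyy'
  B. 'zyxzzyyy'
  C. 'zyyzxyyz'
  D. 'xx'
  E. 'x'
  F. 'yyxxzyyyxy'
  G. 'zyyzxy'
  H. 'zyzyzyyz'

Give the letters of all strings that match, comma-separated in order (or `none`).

A → match
B → no match
C → no match
D → match
E → match
F → no match
G → no match
H → match

A, D, E, H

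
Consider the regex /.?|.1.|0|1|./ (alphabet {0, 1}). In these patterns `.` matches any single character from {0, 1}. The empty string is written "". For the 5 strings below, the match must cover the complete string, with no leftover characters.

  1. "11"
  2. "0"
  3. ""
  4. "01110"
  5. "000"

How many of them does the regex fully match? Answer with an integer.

1 → no match
2 → match
3 → match
4 → no match
5 → no match
Total matched: 2

2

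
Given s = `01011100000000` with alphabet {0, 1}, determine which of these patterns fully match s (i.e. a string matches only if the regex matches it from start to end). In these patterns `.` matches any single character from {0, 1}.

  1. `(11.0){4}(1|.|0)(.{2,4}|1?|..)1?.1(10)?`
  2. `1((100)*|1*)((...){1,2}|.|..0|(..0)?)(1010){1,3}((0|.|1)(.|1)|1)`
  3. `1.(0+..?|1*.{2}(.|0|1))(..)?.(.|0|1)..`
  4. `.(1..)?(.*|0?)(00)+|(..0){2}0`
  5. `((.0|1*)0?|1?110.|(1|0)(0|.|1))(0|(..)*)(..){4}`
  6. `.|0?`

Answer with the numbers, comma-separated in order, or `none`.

4, 5

1 → no match — must start with `11`
2 → no match — must start with `1`
3 → no match — must start with `1`
4 → match
5 → match
6 → no match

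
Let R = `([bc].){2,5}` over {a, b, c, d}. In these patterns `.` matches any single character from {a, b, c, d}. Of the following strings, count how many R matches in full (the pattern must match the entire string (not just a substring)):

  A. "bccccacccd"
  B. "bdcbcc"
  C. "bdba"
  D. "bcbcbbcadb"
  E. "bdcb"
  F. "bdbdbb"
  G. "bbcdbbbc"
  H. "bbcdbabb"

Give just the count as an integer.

7

A. "bccccacccd" → match
B. "bdcbcc" → match
C. "bdba" → match
D. "bcbcbbcadb" → no match
E. "bdcb" → match
F. "bdbdbb" → match
G. "bbcdbbbc" → match
H. "bbcdbabb" → match
Total matched: 7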